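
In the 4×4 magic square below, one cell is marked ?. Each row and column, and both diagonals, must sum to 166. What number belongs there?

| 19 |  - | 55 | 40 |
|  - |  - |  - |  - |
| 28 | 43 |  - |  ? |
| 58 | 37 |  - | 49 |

From row 1, 166 − (19 + 55 + 40) gives (1,2) = 52.
Row 4 needs 166; the known cells sum to 144, so (4,3) = 22.
Using column 1: 19 + 28 + 58 + ? → (2,1) = 166 − 105 = 61.
Column 2: 52 + 43 + 37 + ? = 166, so (2,2) = 34.
Main diagonal must total 166; the given cells sum to 102, so (3,3) = 64.
Anti-diagonal needs 166; the known cells sum to 141, so (2,3) = 25.
From row 2, 166 − (61 + 34 + 25) gives (2,4) = 46.
Row 3 needs 166; the known cells sum to 135, so (3,4) = 31.

31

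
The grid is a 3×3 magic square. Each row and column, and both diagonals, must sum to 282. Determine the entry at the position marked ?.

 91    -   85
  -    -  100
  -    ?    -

Row 1 needs 282; the known cells sum to 176, so (1,2) = 106.
Column 3 must total 282; the given cells sum to 185, so (3,3) = 97.
Main diagonal: 91 + 97 + ? = 282, so (2,2) = 94.
Anti-diagonal must total 282; the given cells sum to 179, so (3,1) = 103.
Using row 2: 94 + 100 + ? → (2,1) = 282 − 194 = 88.
The remaining cell in row 3 is (3,2) = 282 − 200 = 82.

82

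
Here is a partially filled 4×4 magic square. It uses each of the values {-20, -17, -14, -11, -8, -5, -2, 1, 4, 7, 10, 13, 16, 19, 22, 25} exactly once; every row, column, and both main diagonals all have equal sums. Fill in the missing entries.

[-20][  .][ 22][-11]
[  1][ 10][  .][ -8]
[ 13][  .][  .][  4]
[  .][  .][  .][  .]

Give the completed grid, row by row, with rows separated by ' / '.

The 16 entries sum to 40, so each line sums to 40/4 = 10.
Using row 1: -20 + 22 + (-11) + ? → (1,2) = 10 − (-9) = 19.
Using row 2: 1 + 10 + (-8) + ? → (2,3) = 10 − 3 = 7.
Column 1: -20 + 1 + 13 + ? = 10, so (4,1) = 16.
Column 4 must total 10; the given cells sum to -15, so (4,4) = 25.
Main diagonal must total 10; the given cells sum to 15, so (3,3) = -5.
Anti-diagonal: -11 + 7 + 16 + ? = 10, so (3,2) = -2.
From column 2, 10 − (19 + 10 + (-2)) gives (4,2) = -17.
Using column 3: 22 + 7 + (-5) + ? → (4,3) = 10 − 24 = -14.

-20 19 22 -11 / 1 10 7 -8 / 13 -2 -5 4 / 16 -17 -14 25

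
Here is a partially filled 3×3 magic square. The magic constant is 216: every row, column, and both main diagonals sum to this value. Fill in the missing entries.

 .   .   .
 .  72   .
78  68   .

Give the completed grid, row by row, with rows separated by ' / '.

74 76 66 / 64 72 80 / 78 68 70

Using row 3: 78 + 68 + ? → (3,3) = 216 − 146 = 70.
Column 2: 72 + 68 + ? = 216, so (1,2) = 76.
Using main diagonal: 72 + 70 + ? → (1,1) = 216 − 142 = 74.
Using anti-diagonal: 72 + 78 + ? → (1,3) = 216 − 150 = 66.
Column 1 needs 216; the known cells sum to 152, so (2,1) = 64.
Column 3 must total 216; the given cells sum to 136, so (2,3) = 80.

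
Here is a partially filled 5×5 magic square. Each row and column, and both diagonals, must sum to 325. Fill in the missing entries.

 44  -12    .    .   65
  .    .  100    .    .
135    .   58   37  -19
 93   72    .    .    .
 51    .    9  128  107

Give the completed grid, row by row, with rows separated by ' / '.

Using row 3: 135 + 58 + 37 + (-19) + ? → (3,2) = 325 − 211 = 114.
Using row 5: 51 + 9 + 128 + 107 + ? → (5,2) = 325 − 295 = 30.
Column 1 must total 325; the given cells sum to 323, so (2,1) = 2.
Column 2 needs 325; the known cells sum to 204, so (2,2) = 121.
Using main diagonal: 44 + 121 + 58 + 107 + ? → (4,4) = 325 − 330 = -5.
The remaining cell in anti-diagonal is (2,4) = 325 − 246 = 79.
Row 2: 2 + 121 + 100 + 79 + ? = 325, so (2,5) = 23.
Column 4 needs 325; the known cells sum to 239, so (1,4) = 86.
Column 5: 65 + 23 + (-19) + 107 + ? = 325, so (4,5) = 149.
Row 1 must total 325; the given cells sum to 183, so (1,3) = 142.
Row 4: 93 + 72 + (-5) + 149 + ? = 325, so (4,3) = 16.

44 -12 142 86 65 / 2 121 100 79 23 / 135 114 58 37 -19 / 93 72 16 -5 149 / 51 30 9 128 107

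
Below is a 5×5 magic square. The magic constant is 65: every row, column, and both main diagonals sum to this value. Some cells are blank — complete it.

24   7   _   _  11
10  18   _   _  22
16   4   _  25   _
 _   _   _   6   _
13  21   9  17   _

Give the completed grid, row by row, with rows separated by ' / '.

24 7 20 3 11 / 10 18 1 14 22 / 16 4 12 25 8 / 2 15 23 6 19 / 13 21 9 17 5

Row 5: 13 + 21 + 9 + 17 + ? = 65, so (5,5) = 5.
Using column 1: 24 + 10 + 16 + 13 + ? → (4,1) = 65 − 63 = 2.
Column 2 must total 65; the given cells sum to 50, so (4,2) = 15.
Main diagonal: 24 + 18 + 6 + 5 + ? = 65, so (3,3) = 12.
Anti-diagonal must total 65; the given cells sum to 51, so (2,4) = 14.
From row 2, 65 − (10 + 18 + 14 + 22) gives (2,3) = 1.
Using row 3: 16 + 4 + 12 + 25 + ? → (3,5) = 65 − 57 = 8.
Column 4 needs 65; the known cells sum to 62, so (1,4) = 3.
Column 5 needs 65; the known cells sum to 46, so (4,5) = 19.
Using row 1: 24 + 7 + 3 + 11 + ? → (1,3) = 65 − 45 = 20.
Row 4 must total 65; the given cells sum to 42, so (4,3) = 23.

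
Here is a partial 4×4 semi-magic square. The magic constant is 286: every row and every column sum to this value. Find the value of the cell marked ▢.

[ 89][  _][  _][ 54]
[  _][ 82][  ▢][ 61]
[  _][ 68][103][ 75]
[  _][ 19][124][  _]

33

The remaining cell in row 3 is (3,1) = 286 − 246 = 40.
Column 2: 82 + 68 + 19 + ? = 286, so (1,2) = 117.
The remaining cell in column 4 is (4,4) = 286 − 190 = 96.
Row 1 must total 286; the given cells sum to 260, so (1,3) = 26.
Row 4 must total 286; the given cells sum to 239, so (4,1) = 47.
The remaining cell in column 1 is (2,1) = 286 − 176 = 110.
Using column 3: 26 + 103 + 124 + ? → (2,3) = 286 − 253 = 33.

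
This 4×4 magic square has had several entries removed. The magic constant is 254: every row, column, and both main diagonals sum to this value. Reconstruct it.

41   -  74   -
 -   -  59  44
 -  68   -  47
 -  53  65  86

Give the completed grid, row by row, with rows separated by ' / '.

41 62 74 77 / 80 71 59 44 / 83 68 56 47 / 50 53 65 86

Row 4 needs 254; the known cells sum to 204, so (4,1) = 50.
Column 3 must total 254; the given cells sum to 198, so (3,3) = 56.
Using column 4: 44 + 47 + 86 + ? → (1,4) = 254 − 177 = 77.
Main diagonal must total 254; the given cells sum to 183, so (2,2) = 71.
Row 1 must total 254; the given cells sum to 192, so (1,2) = 62.
From row 2, 254 − (71 + 59 + 44) gives (2,1) = 80.
Row 3: 68 + 56 + 47 + ? = 254, so (3,1) = 83.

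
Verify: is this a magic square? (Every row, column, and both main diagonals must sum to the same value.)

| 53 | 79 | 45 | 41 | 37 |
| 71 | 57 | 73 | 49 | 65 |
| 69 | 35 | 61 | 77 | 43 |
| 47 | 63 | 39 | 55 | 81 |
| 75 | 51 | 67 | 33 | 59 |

Row 1: 53 + 79 + 45 + 41 + 37 = 255.
Row 2: 71 + 57 + 73 + 49 + 65 = 315.
Row 3: 69 + 35 + 61 + 77 + 43 = 285.
Row 4: 47 + 63 + 39 + 55 + 81 = 285.
Row 5: 75 + 51 + 67 + 33 + 59 = 285.
Column 1: 53 + 71 + 69 + 47 + 75 = 315.
Column 2: 79 + 57 + 35 + 63 + 51 = 285.
Column 3: 45 + 73 + 61 + 39 + 67 = 285.
Column 4: 41 + 49 + 77 + 55 + 33 = 255.
Column 5: 37 + 65 + 43 + 81 + 59 = 285.
Main diagonal: 53 + 57 + 61 + 55 + 59 = 285.
Anti-diagonal: 37 + 49 + 61 + 63 + 75 = 285.

No — column 1 sums to 315 but row 4 sums to 285.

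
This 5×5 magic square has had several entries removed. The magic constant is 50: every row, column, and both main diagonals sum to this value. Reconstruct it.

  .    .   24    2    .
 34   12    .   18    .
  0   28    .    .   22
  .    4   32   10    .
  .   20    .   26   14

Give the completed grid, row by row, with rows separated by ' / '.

Column 2: 12 + 28 + 4 + 20 + ? = 50, so (1,2) = -14.
Using column 4: 2 + 18 + 10 + 26 + ? → (3,4) = 50 − 56 = -6.
Row 3 needs 50; the known cells sum to 44, so (3,3) = 6.
The remaining cell in main diagonal is (1,1) = 50 − 42 = 8.
Using row 1: 8 + (-14) + 24 + 2 + ? → (1,5) = 50 − 20 = 30.
The remaining cell in anti-diagonal is (5,1) = 50 − 58 = -8.
Using row 5: -8 + 20 + 26 + 14 + ? → (5,3) = 50 − 52 = -2.
Using column 1: 8 + 34 + 0 + (-8) + ? → (4,1) = 50 − 34 = 16.
The remaining cell in column 3 is (2,3) = 50 − 60 = -10.
Using row 2: 34 + 12 + (-10) + 18 + ? → (2,5) = 50 − 54 = -4.
From row 4, 50 − (16 + 4 + 32 + 10) gives (4,5) = -12.

8 -14 24 2 30 / 34 12 -10 18 -4 / 0 28 6 -6 22 / 16 4 32 10 -12 / -8 20 -2 26 14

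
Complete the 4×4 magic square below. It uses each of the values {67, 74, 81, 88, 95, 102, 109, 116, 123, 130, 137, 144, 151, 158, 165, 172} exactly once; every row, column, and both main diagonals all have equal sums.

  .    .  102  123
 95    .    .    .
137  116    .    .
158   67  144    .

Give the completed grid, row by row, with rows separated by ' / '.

The 16 entries sum to 1912, so each line sums to 1912/4 = 478.
The remaining cell in row 4 is (4,4) = 478 − 369 = 109.
The remaining cell in column 1 is (1,1) = 478 − 390 = 88.
From anti-diagonal, 478 − (123 + 116 + 158) gives (2,3) = 81.
Row 1 must total 478; the given cells sum to 313, so (1,2) = 165.
From column 2, 478 − (165 + 116 + 67) gives (2,2) = 130.
Column 3 needs 478; the known cells sum to 327, so (3,3) = 151.
Row 2: 95 + 130 + 81 + ? = 478, so (2,4) = 172.
Row 3: 137 + 116 + 151 + ? = 478, so (3,4) = 74.

88 165 102 123 / 95 130 81 172 / 137 116 151 74 / 158 67 144 109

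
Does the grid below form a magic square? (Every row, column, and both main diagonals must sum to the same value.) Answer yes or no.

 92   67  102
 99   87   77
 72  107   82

Row 1: 92 + 67 + 102 = 261.
Row 2: 99 + 87 + 77 = 263.
Row 3: 72 + 107 + 82 = 261.
Column 1: 92 + 99 + 72 = 263.
Column 2: 67 + 87 + 107 = 261.
Column 3: 102 + 77 + 82 = 261.
Main diagonal: 92 + 87 + 82 = 261.
Anti-diagonal: 102 + 87 + 72 = 261.

No — column 2 sums to 261 but column 1 sums to 263.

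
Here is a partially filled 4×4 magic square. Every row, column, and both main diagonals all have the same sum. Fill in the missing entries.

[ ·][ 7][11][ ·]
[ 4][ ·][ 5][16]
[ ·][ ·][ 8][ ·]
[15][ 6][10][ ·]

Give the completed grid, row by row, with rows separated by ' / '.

14 7 11 2 / 4 9 5 16 / 1 12 8 13 / 15 6 10 3

Column 3 is already complete: 11 + 5 + 8 + 10 = 34, so that is the magic constant.
From row 2, 34 − (4 + 5 + 16) gives (2,2) = 9.
Row 4 needs 34; the known cells sum to 31, so (4,4) = 3.
Using column 2: 7 + 9 + 6 + ? → (3,2) = 34 − 22 = 12.
Main diagonal must total 34; the given cells sum to 20, so (1,1) = 14.
Anti-diagonal: 5 + 12 + 15 + ? = 34, so (1,4) = 2.
Column 1 needs 34; the known cells sum to 33, so (3,1) = 1.
Column 4 needs 34; the known cells sum to 21, so (3,4) = 13.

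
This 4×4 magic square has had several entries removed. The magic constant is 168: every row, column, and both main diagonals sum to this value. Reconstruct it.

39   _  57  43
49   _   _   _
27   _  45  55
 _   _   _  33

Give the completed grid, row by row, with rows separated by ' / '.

39 29 57 43 / 49 51 31 37 / 27 41 45 55 / 53 47 35 33

From row 1, 168 − (39 + 57 + 43) gives (1,2) = 29.
The remaining cell in row 3 is (3,2) = 168 − 127 = 41.
Using column 1: 39 + 49 + 27 + ? → (4,1) = 168 − 115 = 53.
Column 4: 43 + 55 + 33 + ? = 168, so (2,4) = 37.
Main diagonal: 39 + 45 + 33 + ? = 168, so (2,2) = 51.
From anti-diagonal, 168 − (43 + 41 + 53) gives (2,3) = 31.
From column 2, 168 − (29 + 51 + 41) gives (4,2) = 47.
Using column 3: 57 + 31 + 45 + ? → (4,3) = 168 − 133 = 35.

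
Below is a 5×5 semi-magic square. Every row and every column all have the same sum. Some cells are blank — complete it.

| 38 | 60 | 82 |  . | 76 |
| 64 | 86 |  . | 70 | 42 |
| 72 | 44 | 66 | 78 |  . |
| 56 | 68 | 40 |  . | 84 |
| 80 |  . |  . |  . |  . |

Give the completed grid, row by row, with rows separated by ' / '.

38 60 82 54 76 / 64 86 48 70 42 / 72 44 66 78 50 / 56 68 40 62 84 / 80 52 74 46 58

Column 1 is already complete: 38 + 64 + 72 + 56 + 80 = 310, so that is the magic constant.
The remaining cell in row 1 is (1,4) = 310 − 256 = 54.
From row 2, 310 − (64 + 86 + 70 + 42) gives (2,3) = 48.
Using row 3: 72 + 44 + 66 + 78 + ? → (3,5) = 310 − 260 = 50.
The remaining cell in row 4 is (4,4) = 310 − 248 = 62.
The remaining cell in column 2 is (5,2) = 310 − 258 = 52.
Column 3 must total 310; the given cells sum to 236, so (5,3) = 74.
The remaining cell in column 4 is (5,4) = 310 − 264 = 46.
Using column 5: 76 + 42 + 50 + 84 + ? → (5,5) = 310 − 252 = 58.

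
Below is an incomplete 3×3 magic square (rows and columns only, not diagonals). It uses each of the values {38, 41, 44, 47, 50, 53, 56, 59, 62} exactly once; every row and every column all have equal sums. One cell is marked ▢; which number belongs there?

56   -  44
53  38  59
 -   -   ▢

47

The 9 entries sum to 450, so each line sums to 450/3 = 150.
The remaining cell in row 1 is (1,2) = 150 − 100 = 50.
Column 1: 56 + 53 + ? = 150, so (3,1) = 41.
Column 2: 50 + 38 + ? = 150, so (3,2) = 62.
The remaining cell in column 3 is (3,3) = 150 − 103 = 47.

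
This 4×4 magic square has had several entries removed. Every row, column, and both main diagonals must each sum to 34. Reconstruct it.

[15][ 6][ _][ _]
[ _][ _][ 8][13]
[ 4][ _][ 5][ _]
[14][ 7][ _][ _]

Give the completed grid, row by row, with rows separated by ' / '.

15 6 10 3 / 1 12 8 13 / 4 9 5 16 / 14 7 11 2

Column 1 needs 34; the known cells sum to 33, so (2,1) = 1.
Using row 2: 1 + 8 + 13 + ? → (2,2) = 34 − 22 = 12.
Column 2 must total 34; the given cells sum to 25, so (3,2) = 9.
From main diagonal, 34 − (15 + 12 + 5) gives (4,4) = 2.
Anti-diagonal must total 34; the given cells sum to 31, so (1,4) = 3.
From row 1, 34 − (15 + 6 + 3) gives (1,3) = 10.
From row 3, 34 − (4 + 9 + 5) gives (3,4) = 16.
Row 4: 14 + 7 + 2 + ? = 34, so (4,3) = 11.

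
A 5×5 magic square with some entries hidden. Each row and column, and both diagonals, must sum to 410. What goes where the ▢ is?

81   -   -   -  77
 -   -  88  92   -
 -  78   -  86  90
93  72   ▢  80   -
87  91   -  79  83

76

Row 5: 87 + 91 + 79 + 83 + ? = 410, so (5,3) = 70.
The remaining cell in column 4 is (1,4) = 410 − 337 = 73.
Anti-diagonal needs 410; the known cells sum to 328, so (3,3) = 82.
From row 3, 410 − (78 + 82 + 86 + 90) gives (3,1) = 74.
From column 1, 410 − (81 + 74 + 93 + 87) gives (2,1) = 75.
From main diagonal, 410 − (81 + 82 + 80 + 83) gives (2,2) = 84.
From row 2, 410 − (75 + 84 + 88 + 92) gives (2,5) = 71.
Column 2 must total 410; the given cells sum to 325, so (1,2) = 85.
Column 5: 77 + 71 + 90 + 83 + ? = 410, so (4,5) = 89.
From row 1, 410 − (81 + 85 + 73 + 77) gives (1,3) = 94.
Row 4 must total 410; the given cells sum to 334, so (4,3) = 76.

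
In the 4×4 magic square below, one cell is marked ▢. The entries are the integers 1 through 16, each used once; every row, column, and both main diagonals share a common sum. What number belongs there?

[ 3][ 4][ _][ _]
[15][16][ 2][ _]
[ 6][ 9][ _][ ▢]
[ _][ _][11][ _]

The entries are 1 through 16, which sum to 136, so each line sums to 136/4 = 34.
Row 2: 15 + 16 + 2 + ? = 34, so (2,4) = 1.
From column 1, 34 − (3 + 15 + 6) gives (4,1) = 10.
Column 2 needs 34; the known cells sum to 29, so (4,2) = 5.
Anti-diagonal must total 34; the given cells sum to 21, so (1,4) = 13.
Row 1 must total 34; the given cells sum to 20, so (1,3) = 14.
From row 4, 34 − (10 + 5 + 11) gives (4,4) = 8.
Column 3: 14 + 2 + 11 + ? = 34, so (3,3) = 7.
Column 4 must total 34; the given cells sum to 22, so (3,4) = 12.

12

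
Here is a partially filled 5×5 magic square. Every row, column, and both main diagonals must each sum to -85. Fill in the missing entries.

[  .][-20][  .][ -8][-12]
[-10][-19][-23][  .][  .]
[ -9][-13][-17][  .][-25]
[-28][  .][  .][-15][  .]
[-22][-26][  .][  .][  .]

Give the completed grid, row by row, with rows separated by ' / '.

Row 3 needs -85; the known cells sum to -64, so (3,4) = -21.
Column 1 needs -85; the known cells sum to -69, so (1,1) = -16.
Column 2 needs -85; the known cells sum to -78, so (4,2) = -7.
Main diagonal: -16 + (-19) + (-17) + (-15) + ? = -85, so (5,5) = -18.
Anti-diagonal needs -85; the known cells sum to -58, so (2,4) = -27.
Row 1 needs -85; the known cells sum to -56, so (1,3) = -29.
The remaining cell in row 2 is (2,5) = -85 − (-79) = -6.
Column 4: -8 + (-27) + (-21) + (-15) + ? = -85, so (5,4) = -14.
Column 5 needs -85; the known cells sum to -61, so (4,5) = -24.
From row 4, -85 − (-28 + (-7) + (-15) + (-24)) gives (4,3) = -11.
Row 5 must total -85; the given cells sum to -80, so (5,3) = -5.

-16 -20 -29 -8 -12 / -10 -19 -23 -27 -6 / -9 -13 -17 -21 -25 / -28 -7 -11 -15 -24 / -22 -26 -5 -14 -18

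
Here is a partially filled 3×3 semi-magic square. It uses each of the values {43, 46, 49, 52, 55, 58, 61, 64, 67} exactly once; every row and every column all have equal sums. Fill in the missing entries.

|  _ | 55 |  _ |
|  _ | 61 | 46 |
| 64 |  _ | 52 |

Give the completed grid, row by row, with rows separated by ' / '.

43 55 67 / 58 61 46 / 64 49 52

The 9 entries sum to 495, so each line sums to 495/3 = 165.
Using row 2: 61 + 46 + ? → (2,1) = 165 − 107 = 58.
Row 3: 64 + 52 + ? = 165, so (3,2) = 49.
Column 1 needs 165; the known cells sum to 122, so (1,1) = 43.
Column 3 must total 165; the given cells sum to 98, so (1,3) = 67.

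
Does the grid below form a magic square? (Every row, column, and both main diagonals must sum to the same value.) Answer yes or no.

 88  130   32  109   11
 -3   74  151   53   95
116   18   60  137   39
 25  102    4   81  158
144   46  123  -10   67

Yes

Row 1: 88 + 130 + 32 + 109 + 11 = 370.
Row 2: -3 + 74 + 151 + 53 + 95 = 370.
Row 3: 116 + 18 + 60 + 137 + 39 = 370.
Row 4: 25 + 102 + 4 + 81 + 158 = 370.
Row 5: 144 + 46 + 123 + (-10) + 67 = 370.
Column 1: 88 + (-3) + 116 + 25 + 144 = 370.
Column 2: 130 + 74 + 18 + 102 + 46 = 370.
Column 3: 32 + 151 + 60 + 4 + 123 = 370.
Column 4: 109 + 53 + 137 + 81 + (-10) = 370.
Column 5: 11 + 95 + 39 + 158 + 67 = 370.
Main diagonal: 88 + 74 + 60 + 81 + 67 = 370.
Anti-diagonal: 11 + 53 + 60 + 102 + 144 = 370.
All lines sum to 370.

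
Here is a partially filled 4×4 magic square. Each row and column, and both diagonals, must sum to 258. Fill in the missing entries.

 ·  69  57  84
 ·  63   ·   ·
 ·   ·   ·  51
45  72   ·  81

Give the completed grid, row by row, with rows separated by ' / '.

Using row 1: 69 + 57 + 84 + ? → (1,1) = 258 − 210 = 48.
Row 4: 45 + 72 + 81 + ? = 258, so (4,3) = 60.
Column 2 must total 258; the given cells sum to 204, so (3,2) = 54.
Using column 4: 84 + 51 + 81 + ? → (2,4) = 258 − 216 = 42.
The remaining cell in main diagonal is (3,3) = 258 − 192 = 66.
Using anti-diagonal: 84 + 54 + 45 + ? → (2,3) = 258 − 183 = 75.
Row 2 needs 258; the known cells sum to 180, so (2,1) = 78.
Row 3: 54 + 66 + 51 + ? = 258, so (3,1) = 87.

48 69 57 84 / 78 63 75 42 / 87 54 66 51 / 45 72 60 81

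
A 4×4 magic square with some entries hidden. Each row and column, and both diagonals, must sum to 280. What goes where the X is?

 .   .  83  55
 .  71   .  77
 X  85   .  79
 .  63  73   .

From column 2, 280 − (71 + 85 + 63) gives (1,2) = 61.
The remaining cell in column 4 is (4,4) = 280 − 211 = 69.
Row 1 must total 280; the given cells sum to 199, so (1,1) = 81.
Row 4 needs 280; the known cells sum to 205, so (4,1) = 75.
Main diagonal: 81 + 71 + 69 + ? = 280, so (3,3) = 59.
Anti-diagonal needs 280; the known cells sum to 215, so (2,3) = 65.
From row 2, 280 − (71 + 65 + 77) gives (2,1) = 67.
Using row 3: 85 + 59 + 79 + ? → (3,1) = 280 − 223 = 57.

57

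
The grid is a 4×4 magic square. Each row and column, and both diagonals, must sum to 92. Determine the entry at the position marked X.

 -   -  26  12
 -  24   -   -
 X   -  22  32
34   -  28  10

8

Row 4 needs 92; the known cells sum to 72, so (4,2) = 20.
Column 3 must total 92; the given cells sum to 76, so (2,3) = 16.
Column 4 needs 92; the known cells sum to 54, so (2,4) = 38.
Using main diagonal: 24 + 22 + 10 + ? → (1,1) = 92 − 56 = 36.
Anti-diagonal needs 92; the known cells sum to 62, so (3,2) = 30.
Row 1: 36 + 26 + 12 + ? = 92, so (1,2) = 18.
Row 2 needs 92; the known cells sum to 78, so (2,1) = 14.
Row 3 must total 92; the given cells sum to 84, so (3,1) = 8.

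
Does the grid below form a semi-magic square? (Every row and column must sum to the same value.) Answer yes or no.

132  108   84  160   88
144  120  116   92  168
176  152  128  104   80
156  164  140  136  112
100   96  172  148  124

No — column 1 sums to 708 but row 2 sums to 640.

Row 1: 132 + 108 + 84 + 160 + 88 = 572.
Row 2: 144 + 120 + 116 + 92 + 168 = 640.
Row 3: 176 + 152 + 128 + 104 + 80 = 640.
Row 4: 156 + 164 + 140 + 136 + 112 = 708.
Row 5: 100 + 96 + 172 + 148 + 124 = 640.
Column 1: 132 + 144 + 176 + 156 + 100 = 708.
Column 2: 108 + 120 + 152 + 164 + 96 = 640.
Column 3: 84 + 116 + 128 + 140 + 172 = 640.
Column 4: 160 + 92 + 104 + 136 + 148 = 640.
Column 5: 88 + 168 + 80 + 112 + 124 = 572.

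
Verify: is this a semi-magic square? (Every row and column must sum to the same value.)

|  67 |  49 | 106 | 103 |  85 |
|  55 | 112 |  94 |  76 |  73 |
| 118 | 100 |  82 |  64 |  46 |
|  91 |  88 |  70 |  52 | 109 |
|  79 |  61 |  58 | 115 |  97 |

Row 1: 67 + 49 + 106 + 103 + 85 = 410.
Row 2: 55 + 112 + 94 + 76 + 73 = 410.
Row 3: 118 + 100 + 82 + 64 + 46 = 410.
Row 4: 91 + 88 + 70 + 52 + 109 = 410.
Row 5: 79 + 61 + 58 + 115 + 97 = 410.
Column 1: 67 + 55 + 118 + 91 + 79 = 410.
Column 2: 49 + 112 + 100 + 88 + 61 = 410.
Column 3: 106 + 94 + 82 + 70 + 58 = 410.
Column 4: 103 + 76 + 64 + 52 + 115 = 410.
Column 5: 85 + 73 + 46 + 109 + 97 = 410.
All lines sum to 410.

Yes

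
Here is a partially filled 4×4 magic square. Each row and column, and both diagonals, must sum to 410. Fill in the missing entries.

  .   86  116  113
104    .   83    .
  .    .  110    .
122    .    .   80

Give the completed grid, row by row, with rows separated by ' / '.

95 86 116 113 / 104 125 83 98 / 89 92 110 119 / 122 107 101 80

Row 1 needs 410; the known cells sum to 315, so (1,1) = 95.
Column 1 needs 410; the known cells sum to 321, so (3,1) = 89.
Using column 3: 116 + 83 + 110 + ? → (4,3) = 410 − 309 = 101.
Main diagonal: 95 + 110 + 80 + ? = 410, so (2,2) = 125.
Using anti-diagonal: 113 + 83 + 122 + ? → (3,2) = 410 − 318 = 92.
Row 2: 104 + 125 + 83 + ? = 410, so (2,4) = 98.
Row 3 needs 410; the known cells sum to 291, so (3,4) = 119.
The remaining cell in row 4 is (4,2) = 410 − 303 = 107.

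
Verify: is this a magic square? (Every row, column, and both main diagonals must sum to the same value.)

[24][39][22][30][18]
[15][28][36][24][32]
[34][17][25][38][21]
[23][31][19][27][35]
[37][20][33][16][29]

Row 1: 24 + 39 + 22 + 30 + 18 = 133.
Row 2: 15 + 28 + 36 + 24 + 32 = 135.
Row 3: 34 + 17 + 25 + 38 + 21 = 135.
Row 4: 23 + 31 + 19 + 27 + 35 = 135.
Row 5: 37 + 20 + 33 + 16 + 29 = 135.
Column 1: 24 + 15 + 34 + 23 + 37 = 133.
Column 2: 39 + 28 + 17 + 31 + 20 = 135.
Column 3: 22 + 36 + 25 + 19 + 33 = 135.
Column 4: 30 + 24 + 38 + 27 + 16 = 135.
Column 5: 18 + 32 + 21 + 35 + 29 = 135.
Main diagonal: 24 + 28 + 25 + 27 + 29 = 133.
Anti-diagonal: 18 + 24 + 25 + 31 + 37 = 135.

No — row 2 sums to 135 but row 1 sums to 133.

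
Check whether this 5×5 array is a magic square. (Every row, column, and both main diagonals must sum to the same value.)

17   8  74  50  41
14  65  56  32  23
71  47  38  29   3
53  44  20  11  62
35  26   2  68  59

No — row 1 sums to 190 but row 3 sums to 188.

Row 1: 17 + 8 + 74 + 50 + 41 = 190.
Row 2: 14 + 65 + 56 + 32 + 23 = 190.
Row 3: 71 + 47 + 38 + 29 + 3 = 188.
Row 4: 53 + 44 + 20 + 11 + 62 = 190.
Row 5: 35 + 26 + 2 + 68 + 59 = 190.
Column 1: 17 + 14 + 71 + 53 + 35 = 190.
Column 2: 8 + 65 + 47 + 44 + 26 = 190.
Column 3: 74 + 56 + 38 + 20 + 2 = 190.
Column 4: 50 + 32 + 29 + 11 + 68 = 190.
Column 5: 41 + 23 + 3 + 62 + 59 = 188.
Main diagonal: 17 + 65 + 38 + 11 + 59 = 190.
Anti-diagonal: 41 + 32 + 38 + 44 + 35 = 190.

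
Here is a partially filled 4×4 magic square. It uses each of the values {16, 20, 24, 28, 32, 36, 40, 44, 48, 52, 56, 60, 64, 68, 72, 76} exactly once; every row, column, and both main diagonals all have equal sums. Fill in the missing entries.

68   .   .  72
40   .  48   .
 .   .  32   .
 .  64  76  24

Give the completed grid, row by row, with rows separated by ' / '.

The 16 entries sum to 736, so each line sums to 736/4 = 184.
Using row 4: 64 + 76 + 24 + ? → (4,1) = 184 − 164 = 20.
The remaining cell in column 1 is (3,1) = 184 − 128 = 56.
Column 3: 48 + 32 + 76 + ? = 184, so (1,3) = 28.
From main diagonal, 184 − (68 + 32 + 24) gives (2,2) = 60.
From anti-diagonal, 184 − (72 + 48 + 20) gives (3,2) = 44.
The remaining cell in row 1 is (1,2) = 184 − 168 = 16.
The remaining cell in row 2 is (2,4) = 184 − 148 = 36.
Row 3 must total 184; the given cells sum to 132, so (3,4) = 52.

68 16 28 72 / 40 60 48 36 / 56 44 32 52 / 20 64 76 24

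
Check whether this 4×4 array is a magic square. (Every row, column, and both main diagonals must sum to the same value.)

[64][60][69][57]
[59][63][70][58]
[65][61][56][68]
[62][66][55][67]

Yes

Row 1: 64 + 60 + 69 + 57 = 250.
Row 2: 59 + 63 + 70 + 58 = 250.
Row 3: 65 + 61 + 56 + 68 = 250.
Row 4: 62 + 66 + 55 + 67 = 250.
Column 1: 64 + 59 + 65 + 62 = 250.
Column 2: 60 + 63 + 61 + 66 = 250.
Column 3: 69 + 70 + 56 + 55 = 250.
Column 4: 57 + 58 + 68 + 67 = 250.
Main diagonal: 64 + 63 + 56 + 67 = 250.
Anti-diagonal: 57 + 70 + 61 + 62 = 250.
All lines sum to 250.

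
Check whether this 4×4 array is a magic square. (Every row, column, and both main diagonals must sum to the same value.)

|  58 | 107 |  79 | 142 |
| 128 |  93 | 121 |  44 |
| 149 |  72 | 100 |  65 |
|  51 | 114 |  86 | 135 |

Row 1: 58 + 107 + 79 + 142 = 386.
Row 2: 128 + 93 + 121 + 44 = 386.
Row 3: 149 + 72 + 100 + 65 = 386.
Row 4: 51 + 114 + 86 + 135 = 386.
Column 1: 58 + 128 + 149 + 51 = 386.
Column 2: 107 + 93 + 72 + 114 = 386.
Column 3: 79 + 121 + 100 + 86 = 386.
Column 4: 142 + 44 + 65 + 135 = 386.
Main diagonal: 58 + 93 + 100 + 135 = 386.
Anti-diagonal: 142 + 121 + 72 + 51 = 386.
All lines sum to 386.

Yes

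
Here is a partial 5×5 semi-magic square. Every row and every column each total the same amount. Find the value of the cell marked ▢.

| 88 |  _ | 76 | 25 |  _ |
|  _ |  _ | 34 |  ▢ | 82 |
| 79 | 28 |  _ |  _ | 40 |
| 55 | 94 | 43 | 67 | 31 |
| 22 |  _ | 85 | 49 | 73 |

Row 4 is complete and sums to 290; that is the magic constant.
Row 5: 22 + 85 + 49 + 73 + ? = 290, so (5,2) = 61.
From column 1, 290 − (88 + 79 + 55 + 22) gives (2,1) = 46.
Column 3: 76 + 34 + 43 + 85 + ? = 290, so (3,3) = 52.
Using column 5: 82 + 40 + 31 + 73 + ? → (1,5) = 290 − 226 = 64.
From row 1, 290 − (88 + 76 + 25 + 64) gives (1,2) = 37.
Row 3 must total 290; the given cells sum to 199, so (3,4) = 91.
Column 2: 37 + 28 + 94 + 61 + ? = 290, so (2,2) = 70.
The remaining cell in column 4 is (2,4) = 290 − 232 = 58.

58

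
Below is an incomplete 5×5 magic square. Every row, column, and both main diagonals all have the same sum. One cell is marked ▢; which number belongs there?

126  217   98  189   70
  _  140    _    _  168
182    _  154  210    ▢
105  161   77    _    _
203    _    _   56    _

Row 1 is complete and sums to 700; that is the magic constant.
Column 1 must total 700; the given cells sum to 616, so (2,1) = 84.
Anti-diagonal must total 700; the given cells sum to 588, so (2,4) = 112.
Row 2 needs 700; the known cells sum to 504, so (2,3) = 196.
The remaining cell in column 3 is (5,3) = 700 − 525 = 175.
The remaining cell in column 4 is (4,4) = 700 − 567 = 133.
Using main diagonal: 126 + 140 + 154 + 133 + ? → (5,5) = 700 − 553 = 147.
Row 4 must total 700; the given cells sum to 476, so (4,5) = 224.
Using row 5: 203 + 175 + 56 + 147 + ? → (5,2) = 700 − 581 = 119.
Using column 2: 217 + 140 + 161 + 119 + ? → (3,2) = 700 − 637 = 63.
From column 5, 700 − (70 + 168 + 224 + 147) gives (3,5) = 91.

91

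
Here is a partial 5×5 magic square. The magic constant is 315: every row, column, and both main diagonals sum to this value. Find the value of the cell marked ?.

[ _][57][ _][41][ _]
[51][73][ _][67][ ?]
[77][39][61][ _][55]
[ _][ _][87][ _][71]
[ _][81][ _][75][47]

Row 3 must total 315; the given cells sum to 232, so (3,4) = 83.
Column 2: 57 + 73 + 39 + 81 + ? = 315, so (4,2) = 65.
The remaining cell in column 4 is (4,4) = 315 − 266 = 49.
Using main diagonal: 73 + 61 + 49 + 47 + ? → (1,1) = 315 − 230 = 85.
Row 4 needs 315; the known cells sum to 272, so (4,1) = 43.
From column 1, 315 − (85 + 51 + 77 + 43) gives (5,1) = 59.
The remaining cell in anti-diagonal is (1,5) = 315 − 252 = 63.
Row 1 must total 315; the given cells sum to 246, so (1,3) = 69.
Row 5 must total 315; the given cells sum to 262, so (5,3) = 53.
Column 3 needs 315; the known cells sum to 270, so (2,3) = 45.
Using column 5: 63 + 55 + 71 + 47 + ? → (2,5) = 315 − 236 = 79.

79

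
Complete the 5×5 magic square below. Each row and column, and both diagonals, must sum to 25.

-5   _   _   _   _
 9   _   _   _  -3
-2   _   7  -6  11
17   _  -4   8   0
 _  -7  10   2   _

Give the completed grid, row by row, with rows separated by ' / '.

Using row 3: -2 + 7 + (-6) + 11 + ? → (3,2) = 25 − 10 = 15.
Using row 4: 17 + (-4) + 8 + 0 + ? → (4,2) = 25 − 21 = 4.
The remaining cell in column 1 is (5,1) = 25 − 19 = 6.
The remaining cell in row 5 is (5,5) = 25 − 11 = 14.
Using column 5: -3 + 11 + 0 + 14 + ? → (1,5) = 25 − 22 = 3.
Main diagonal: -5 + 7 + 8 + 14 + ? = 25, so (2,2) = 1.
Using anti-diagonal: 3 + 7 + 4 + 6 + ? → (2,4) = 25 − 20 = 5.
Row 2 must total 25; the given cells sum to 12, so (2,3) = 13.
Column 2 must total 25; the given cells sum to 13, so (1,2) = 12.
The remaining cell in column 3 is (1,3) = 25 − 26 = -1.
Column 4: 5 + (-6) + 8 + 2 + ? = 25, so (1,4) = 16.

-5 12 -1 16 3 / 9 1 13 5 -3 / -2 15 7 -6 11 / 17 4 -4 8 0 / 6 -7 10 2 14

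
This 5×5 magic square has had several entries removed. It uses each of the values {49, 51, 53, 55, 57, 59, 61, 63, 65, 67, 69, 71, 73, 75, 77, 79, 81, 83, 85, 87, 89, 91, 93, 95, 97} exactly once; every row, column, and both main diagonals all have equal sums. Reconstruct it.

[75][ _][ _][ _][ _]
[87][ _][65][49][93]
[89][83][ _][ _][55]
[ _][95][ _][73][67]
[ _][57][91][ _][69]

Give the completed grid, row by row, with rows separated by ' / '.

The 25 entries sum to 1825, so each line sums to 1825/5 = 365.
Row 2 needs 365; the known cells sum to 294, so (2,2) = 71.
Column 2 needs 365; the known cells sum to 306, so (1,2) = 59.
Using column 5: 93 + 55 + 67 + 69 + ? → (1,5) = 365 − 284 = 81.
The remaining cell in main diagonal is (3,3) = 365 − 288 = 77.
Anti-diagonal must total 365; the given cells sum to 302, so (5,1) = 63.
Row 3 needs 365; the known cells sum to 304, so (3,4) = 61.
Row 5 needs 365; the known cells sum to 280, so (5,4) = 85.
The remaining cell in column 1 is (4,1) = 365 − 314 = 51.
Column 4 needs 365; the known cells sum to 268, so (1,4) = 97.
Using row 1: 75 + 59 + 97 + 81 + ? → (1,3) = 365 − 312 = 53.
From row 4, 365 − (51 + 95 + 73 + 67) gives (4,3) = 79.

75 59 53 97 81 / 87 71 65 49 93 / 89 83 77 61 55 / 51 95 79 73 67 / 63 57 91 85 69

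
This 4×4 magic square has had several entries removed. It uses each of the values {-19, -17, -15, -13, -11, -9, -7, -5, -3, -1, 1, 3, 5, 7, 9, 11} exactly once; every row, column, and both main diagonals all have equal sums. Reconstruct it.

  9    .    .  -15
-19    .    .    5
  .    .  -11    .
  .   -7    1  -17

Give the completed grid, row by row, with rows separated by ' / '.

The 16 entries sum to -64, so each line sums to -64/4 = -16.
Row 4 must total -16; the given cells sum to -23, so (4,1) = 7.
Column 1: 9 + (-19) + 7 + ? = -16, so (3,1) = -13.
Column 4 needs -16; the known cells sum to -27, so (3,4) = 11.
Using main diagonal: 9 + (-11) + (-17) + ? → (2,2) = -16 − (-19) = 3.
Using row 2: -19 + 3 + 5 + ? → (2,3) = -16 − (-11) = -5.
Using row 3: -13 + (-11) + 11 + ? → (3,2) = -16 − (-13) = -3.
The remaining cell in column 2 is (1,2) = -16 − (-7) = -9.
From column 3, -16 − (-5 + (-11) + 1) gives (1,3) = -1.

9 -9 -1 -15 / -19 3 -5 5 / -13 -3 -11 11 / 7 -7 1 -17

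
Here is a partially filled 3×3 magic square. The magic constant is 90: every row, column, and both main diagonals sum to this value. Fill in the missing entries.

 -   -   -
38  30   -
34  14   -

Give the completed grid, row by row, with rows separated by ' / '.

The remaining cell in row 2 is (2,3) = 90 − 68 = 22.
From row 3, 90 − (34 + 14) gives (3,3) = 42.
Column 1 needs 90; the known cells sum to 72, so (1,1) = 18.
The remaining cell in column 2 is (1,2) = 90 − 44 = 46.
Column 3 must total 90; the given cells sum to 64, so (1,3) = 26.

18 46 26 / 38 30 22 / 34 14 42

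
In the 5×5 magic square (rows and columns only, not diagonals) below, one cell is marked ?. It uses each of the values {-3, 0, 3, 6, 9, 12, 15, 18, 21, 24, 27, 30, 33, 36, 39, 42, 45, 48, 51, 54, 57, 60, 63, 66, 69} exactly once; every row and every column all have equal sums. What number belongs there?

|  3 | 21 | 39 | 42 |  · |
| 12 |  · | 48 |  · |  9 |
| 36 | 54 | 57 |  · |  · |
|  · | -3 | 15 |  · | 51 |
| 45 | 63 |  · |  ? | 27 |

24

The 25 entries sum to 825, so each line sums to 825/5 = 165.
From row 1, 165 − (3 + 21 + 39 + 42) gives (1,5) = 60.
Column 1 must total 165; the given cells sum to 96, so (4,1) = 69.
Column 2: 21 + 54 + (-3) + 63 + ? = 165, so (2,2) = 30.
The remaining cell in column 3 is (5,3) = 165 − 159 = 6.
Column 5 must total 165; the given cells sum to 147, so (3,5) = 18.
Row 2: 12 + 30 + 48 + 9 + ? = 165, so (2,4) = 66.
Row 3 must total 165; the given cells sum to 165, so (3,4) = 0.
The remaining cell in row 4 is (4,4) = 165 − 132 = 33.
Row 5 must total 165; the given cells sum to 141, so (5,4) = 24.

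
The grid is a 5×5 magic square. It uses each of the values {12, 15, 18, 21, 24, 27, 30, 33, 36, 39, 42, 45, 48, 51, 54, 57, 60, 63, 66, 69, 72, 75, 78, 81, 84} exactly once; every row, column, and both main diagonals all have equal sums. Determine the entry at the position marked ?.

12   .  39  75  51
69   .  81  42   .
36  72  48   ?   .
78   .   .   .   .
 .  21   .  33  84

24

The 25 entries sum to 1200, so each line sums to 1200/5 = 240.
Row 1 must total 240; the given cells sum to 177, so (1,2) = 63.
Column 1 needs 240; the known cells sum to 195, so (5,1) = 45.
Anti-diagonal: 51 + 42 + 48 + 45 + ? = 240, so (4,2) = 54.
Row 5: 45 + 21 + 33 + 84 + ? = 240, so (5,3) = 57.
Using column 2: 63 + 72 + 54 + 21 + ? → (2,2) = 240 − 210 = 30.
From column 3, 240 − (39 + 81 + 48 + 57) gives (4,3) = 15.
Using main diagonal: 12 + 30 + 48 + 84 + ? → (4,4) = 240 − 174 = 66.
Using row 2: 69 + 30 + 81 + 42 + ? → (2,5) = 240 − 222 = 18.
Using row 4: 78 + 54 + 15 + 66 + ? → (4,5) = 240 − 213 = 27.
The remaining cell in column 4 is (3,4) = 240 − 216 = 24.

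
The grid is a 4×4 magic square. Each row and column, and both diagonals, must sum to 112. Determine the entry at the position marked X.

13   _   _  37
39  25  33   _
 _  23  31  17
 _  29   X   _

Row 2 must total 112; the given cells sum to 97, so (2,4) = 15.
The remaining cell in row 3 is (3,1) = 112 − 71 = 41.
Using column 1: 13 + 39 + 41 + ? → (4,1) = 112 − 93 = 19.
The remaining cell in column 2 is (1,2) = 112 − 77 = 35.
Column 4: 37 + 15 + 17 + ? = 112, so (4,4) = 43.
Using row 1: 13 + 35 + 37 + ? → (1,3) = 112 − 85 = 27.
Row 4 needs 112; the known cells sum to 91, so (4,3) = 21.

21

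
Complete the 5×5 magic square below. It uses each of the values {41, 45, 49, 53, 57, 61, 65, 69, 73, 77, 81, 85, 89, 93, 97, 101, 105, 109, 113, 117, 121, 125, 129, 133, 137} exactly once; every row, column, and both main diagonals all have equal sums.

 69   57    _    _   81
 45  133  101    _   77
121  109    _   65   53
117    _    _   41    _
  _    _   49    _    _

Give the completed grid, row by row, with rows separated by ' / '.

69 57 125 113 81 / 45 133 101 89 77 / 121 109 97 65 53 / 117 85 73 41 129 / 93 61 49 137 105

The 25 entries sum to 2225, so each line sums to 2225/5 = 445.
The remaining cell in row 2 is (2,4) = 445 − 356 = 89.
From row 3, 445 − (121 + 109 + 65 + 53) gives (3,3) = 97.
The remaining cell in column 1 is (5,1) = 445 − 352 = 93.
Main diagonal: 69 + 133 + 97 + 41 + ? = 445, so (5,5) = 105.
The remaining cell in anti-diagonal is (4,2) = 445 − 360 = 85.
Using column 2: 57 + 133 + 109 + 85 + ? → (5,2) = 445 − 384 = 61.
Column 5 must total 445; the given cells sum to 316, so (4,5) = 129.
Row 4 must total 445; the given cells sum to 372, so (4,3) = 73.
The remaining cell in row 5 is (5,4) = 445 − 308 = 137.
The remaining cell in column 3 is (1,3) = 445 − 320 = 125.
The remaining cell in column 4 is (1,4) = 445 − 332 = 113.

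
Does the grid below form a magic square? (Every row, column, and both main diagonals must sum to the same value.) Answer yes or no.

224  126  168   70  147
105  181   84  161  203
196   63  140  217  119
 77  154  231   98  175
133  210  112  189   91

No — row 2 sums to 734 but row 1 sums to 735.

Row 1: 224 + 126 + 168 + 70 + 147 = 735.
Row 2: 105 + 181 + 84 + 161 + 203 = 734.
Row 3: 196 + 63 + 140 + 217 + 119 = 735.
Row 4: 77 + 154 + 231 + 98 + 175 = 735.
Row 5: 133 + 210 + 112 + 189 + 91 = 735.
Column 1: 224 + 105 + 196 + 77 + 133 = 735.
Column 2: 126 + 181 + 63 + 154 + 210 = 734.
Column 3: 168 + 84 + 140 + 231 + 112 = 735.
Column 4: 70 + 161 + 217 + 98 + 189 = 735.
Column 5: 147 + 203 + 119 + 175 + 91 = 735.
Main diagonal: 224 + 181 + 140 + 98 + 91 = 734.
Anti-diagonal: 147 + 161 + 140 + 154 + 133 = 735.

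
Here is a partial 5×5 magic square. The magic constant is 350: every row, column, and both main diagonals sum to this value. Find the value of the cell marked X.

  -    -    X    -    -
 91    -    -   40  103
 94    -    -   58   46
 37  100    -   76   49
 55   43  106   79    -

34

From row 4, 350 − (37 + 100 + 76 + 49) gives (4,3) = 88.
Row 5 must total 350; the given cells sum to 283, so (5,5) = 67.
Column 1 must total 350; the given cells sum to 277, so (1,1) = 73.
Using column 4: 40 + 58 + 76 + 79 + ? → (1,4) = 350 − 253 = 97.
Column 5 must total 350; the given cells sum to 265, so (1,5) = 85.
Anti-diagonal needs 350; the known cells sum to 280, so (3,3) = 70.
The remaining cell in row 3 is (3,2) = 350 − 268 = 82.
Main diagonal: 73 + 70 + 76 + 67 + ? = 350, so (2,2) = 64.
Row 2: 91 + 64 + 40 + 103 + ? = 350, so (2,3) = 52.
Column 2: 64 + 82 + 100 + 43 + ? = 350, so (1,2) = 61.
The remaining cell in column 3 is (1,3) = 350 − 316 = 34.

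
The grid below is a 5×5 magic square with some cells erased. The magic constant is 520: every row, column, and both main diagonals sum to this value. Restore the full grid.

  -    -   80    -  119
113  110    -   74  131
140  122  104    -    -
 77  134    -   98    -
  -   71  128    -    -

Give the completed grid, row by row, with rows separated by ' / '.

101 83 80 137 119 / 113 110 92 74 131 / 140 122 104 86 68 / 77 134 116 98 95 / 89 71 128 125 107

Row 2: 113 + 110 + 74 + 131 + ? = 520, so (2,3) = 92.
From column 2, 520 − (110 + 122 + 134 + 71) gives (1,2) = 83.
Column 3: 80 + 92 + 104 + 128 + ? = 520, so (4,3) = 116.
Anti-diagonal needs 520; the known cells sum to 431, so (5,1) = 89.
Using row 4: 77 + 134 + 116 + 98 + ? → (4,5) = 520 − 425 = 95.
Column 1: 113 + 140 + 77 + 89 + ? = 520, so (1,1) = 101.
From main diagonal, 520 − (101 + 110 + 104 + 98) gives (5,5) = 107.
From row 1, 520 − (101 + 83 + 80 + 119) gives (1,4) = 137.
Row 5 needs 520; the known cells sum to 395, so (5,4) = 125.
Column 4: 137 + 74 + 98 + 125 + ? = 520, so (3,4) = 86.
Column 5 must total 520; the given cells sum to 452, so (3,5) = 68.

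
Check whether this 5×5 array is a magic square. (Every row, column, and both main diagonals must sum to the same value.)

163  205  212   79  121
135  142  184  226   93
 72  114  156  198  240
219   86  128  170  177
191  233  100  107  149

Yes

Row 1: 163 + 205 + 212 + 79 + 121 = 780.
Row 2: 135 + 142 + 184 + 226 + 93 = 780.
Row 3: 72 + 114 + 156 + 198 + 240 = 780.
Row 4: 219 + 86 + 128 + 170 + 177 = 780.
Row 5: 191 + 233 + 100 + 107 + 149 = 780.
Column 1: 163 + 135 + 72 + 219 + 191 = 780.
Column 2: 205 + 142 + 114 + 86 + 233 = 780.
Column 3: 212 + 184 + 156 + 128 + 100 = 780.
Column 4: 79 + 226 + 198 + 170 + 107 = 780.
Column 5: 121 + 93 + 240 + 177 + 149 = 780.
Main diagonal: 163 + 142 + 156 + 170 + 149 = 780.
Anti-diagonal: 121 + 226 + 156 + 86 + 191 = 780.
All lines sum to 780.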